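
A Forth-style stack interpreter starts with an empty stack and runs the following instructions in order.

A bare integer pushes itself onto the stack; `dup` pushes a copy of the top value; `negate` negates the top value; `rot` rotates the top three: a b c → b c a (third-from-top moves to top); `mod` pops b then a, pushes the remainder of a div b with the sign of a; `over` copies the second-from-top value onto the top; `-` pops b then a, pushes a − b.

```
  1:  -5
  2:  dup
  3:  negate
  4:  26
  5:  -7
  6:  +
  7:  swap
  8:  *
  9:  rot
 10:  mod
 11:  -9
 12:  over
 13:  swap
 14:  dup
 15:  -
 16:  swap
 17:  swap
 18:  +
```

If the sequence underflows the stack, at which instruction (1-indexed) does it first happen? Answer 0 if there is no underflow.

-5     -> -5
dup    -> -5 -5
negate -> -5 5
26     -> -5 5 26
-7     -> -5 5 26 -7
+      -> -5 5 19
swap   -> -5 19 5
*      -> -5 95
rot  — needs 3 operands, stack has 2 → underflow

9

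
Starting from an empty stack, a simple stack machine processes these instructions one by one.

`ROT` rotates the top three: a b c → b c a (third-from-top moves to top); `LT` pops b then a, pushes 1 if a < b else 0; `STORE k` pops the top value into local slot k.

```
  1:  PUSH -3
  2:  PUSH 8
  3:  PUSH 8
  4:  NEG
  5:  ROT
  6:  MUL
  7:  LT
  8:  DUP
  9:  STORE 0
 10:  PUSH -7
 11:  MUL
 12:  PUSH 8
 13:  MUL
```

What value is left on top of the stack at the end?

PUSH -3  -3
PUSH 8   -3 8
PUSH 8   -3 8 8
NEG      -3 8 -8
ROT      8 -8 -3
MUL      8 24
LT       1
DUP      1 1
STORE 0  1
PUSH -7  1 -7
MUL      -7
PUSH 8   -7 8
MUL      -56

-56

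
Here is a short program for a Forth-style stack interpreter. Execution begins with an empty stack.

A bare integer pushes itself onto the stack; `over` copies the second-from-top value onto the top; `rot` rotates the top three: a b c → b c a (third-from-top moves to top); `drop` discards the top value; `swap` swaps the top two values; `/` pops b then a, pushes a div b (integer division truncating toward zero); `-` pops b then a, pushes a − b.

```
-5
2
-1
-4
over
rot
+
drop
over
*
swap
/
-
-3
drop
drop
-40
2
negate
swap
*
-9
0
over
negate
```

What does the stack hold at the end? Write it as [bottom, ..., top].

[80, -9, 0, 9]

-5     : -5
2      : -5 2
-1     : -5 2 -1
-4     : -5 2 -1 -4
over   : -5 2 -1 -4 -1
rot    : -5 2 -4 -1 -1
+      : -5 2 -4 -2
drop   : -5 2 -4
over   : -5 2 -4 2
*      : -5 2 -8
swap   : -5 -8 2
/      : -5 -4
-      : -1
-3     : -1 -3
drop   : -1
drop   : (empty)
-40    : -40
2      : -40 2
negate : -40 -2
swap   : -2 -40
*      : 80
-9     : 80 -9
0      : 80 -9 0
over   : 80 -9 0 -9
negate : 80 -9 0 9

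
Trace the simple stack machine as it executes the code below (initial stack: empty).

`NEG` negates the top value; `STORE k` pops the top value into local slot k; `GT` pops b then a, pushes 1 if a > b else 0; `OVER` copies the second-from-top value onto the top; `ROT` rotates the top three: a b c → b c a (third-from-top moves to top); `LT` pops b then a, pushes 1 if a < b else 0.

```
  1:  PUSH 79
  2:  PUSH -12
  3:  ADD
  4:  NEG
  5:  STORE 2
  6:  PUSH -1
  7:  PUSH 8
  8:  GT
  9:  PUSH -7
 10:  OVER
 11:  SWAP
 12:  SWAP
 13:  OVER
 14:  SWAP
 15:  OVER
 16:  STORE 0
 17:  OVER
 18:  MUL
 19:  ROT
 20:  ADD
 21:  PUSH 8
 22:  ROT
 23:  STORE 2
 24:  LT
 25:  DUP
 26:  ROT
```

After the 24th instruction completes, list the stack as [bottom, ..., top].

[0, 1]

PUSH 79  → [79]
PUSH -12 → [79, -12]
ADD      → [67]
NEG      → [-67]
STORE 2  → []
PUSH -1  → [-1]
PUSH 8   → [-1, 8]
GT       → [0]
PUSH -7  → [0, -7]
OVER     → [0, -7, 0]
SWAP     → [0, 0, -7]
SWAP     → [0, -7, 0]
OVER     → [0, -7, 0, -7]
SWAP     → [0, -7, -7, 0]
OVER     → [0, -7, -7, 0, -7]
STORE 0  → [0, -7, -7, 0]
OVER     → [0, -7, -7, 0, -7]
MUL      → [0, -7, -7, 0]
ROT      → [0, -7, 0, -7]
ADD      → [0, -7, -7]
PUSH 8   → [0, -7, -7, 8]
ROT      → [0, -7, 8, -7]
STORE 2  → [0, -7, 8]
LT       → [0, 1]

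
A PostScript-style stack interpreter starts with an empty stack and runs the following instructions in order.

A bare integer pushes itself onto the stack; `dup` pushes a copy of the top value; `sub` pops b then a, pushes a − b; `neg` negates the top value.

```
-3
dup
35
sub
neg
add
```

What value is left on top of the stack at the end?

-3  -> [-3]
dup -> [-3, -3]
35  -> [-3, -3, 35]
sub -> [-3, -38]
neg -> [-3, 38]
add -> [35]

35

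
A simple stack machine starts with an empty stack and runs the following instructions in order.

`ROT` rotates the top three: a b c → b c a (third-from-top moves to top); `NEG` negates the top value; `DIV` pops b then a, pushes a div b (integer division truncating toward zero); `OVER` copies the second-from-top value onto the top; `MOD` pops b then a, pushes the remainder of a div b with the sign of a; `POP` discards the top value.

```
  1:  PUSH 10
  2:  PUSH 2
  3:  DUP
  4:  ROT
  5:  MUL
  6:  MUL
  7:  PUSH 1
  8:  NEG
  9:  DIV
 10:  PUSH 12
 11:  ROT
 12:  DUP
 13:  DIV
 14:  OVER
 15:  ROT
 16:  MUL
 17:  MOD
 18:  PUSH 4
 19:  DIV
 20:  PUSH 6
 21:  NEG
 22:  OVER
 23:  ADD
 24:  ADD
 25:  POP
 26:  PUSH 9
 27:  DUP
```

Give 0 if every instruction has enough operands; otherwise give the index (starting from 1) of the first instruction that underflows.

11

PUSH 10 : 10
PUSH 2  : 10 2
DUP     : 10 2 2
ROT     : 2 2 10
MUL     : 2 20
MUL     : 40
PUSH 1  : 40 1
NEG     : 40 -1
DIV     : -40
PUSH 12 : -40 12
ROT  — needs 3 operands, stack has 2 → underflow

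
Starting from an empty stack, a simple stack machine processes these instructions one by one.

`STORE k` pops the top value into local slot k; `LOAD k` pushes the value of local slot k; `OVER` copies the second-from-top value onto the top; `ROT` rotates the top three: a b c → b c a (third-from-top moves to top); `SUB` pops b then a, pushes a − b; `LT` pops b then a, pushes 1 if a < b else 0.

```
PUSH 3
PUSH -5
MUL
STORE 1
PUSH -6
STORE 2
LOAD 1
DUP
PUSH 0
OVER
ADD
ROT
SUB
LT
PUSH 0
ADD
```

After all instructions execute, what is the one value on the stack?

1

PUSH 3  → [3]
PUSH -5 → [3, -5]
MUL     → [-15]
STORE 1 → []
PUSH -6 → [-6]
STORE 2 → []
LOAD 1  → [-15]
DUP     → [-15, -15]
PUSH 0  → [-15, -15, 0]
OVER    → [-15, -15, 0, -15]
ADD     → [-15, -15, -15]
ROT     → [-15, -15, -15]
SUB     → [-15, 0]
LT      → [1]
PUSH 0  → [1, 0]
ADD     → [1]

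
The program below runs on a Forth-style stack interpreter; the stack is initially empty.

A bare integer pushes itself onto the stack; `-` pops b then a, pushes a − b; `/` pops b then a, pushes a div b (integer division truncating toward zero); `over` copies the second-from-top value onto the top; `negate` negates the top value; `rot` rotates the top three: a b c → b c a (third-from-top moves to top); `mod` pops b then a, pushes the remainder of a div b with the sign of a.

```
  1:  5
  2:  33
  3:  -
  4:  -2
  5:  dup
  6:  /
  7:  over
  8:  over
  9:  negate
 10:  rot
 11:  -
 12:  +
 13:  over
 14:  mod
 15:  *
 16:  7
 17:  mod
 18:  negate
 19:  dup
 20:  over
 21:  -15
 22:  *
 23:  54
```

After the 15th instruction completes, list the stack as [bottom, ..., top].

[56]

5      -> 5
33     -> 5 33
-      -> -28
-2     -> -28 -2
dup    -> -28 -2 -2
/      -> -28 1
over   -> -28 1 -28
over   -> -28 1 -28 1
negate -> -28 1 -28 -1
rot    -> -28 -28 -1 1
-      -> -28 -28 -2
+      -> -28 -30
over   -> -28 -30 -28
mod    -> -28 -2
*      -> 56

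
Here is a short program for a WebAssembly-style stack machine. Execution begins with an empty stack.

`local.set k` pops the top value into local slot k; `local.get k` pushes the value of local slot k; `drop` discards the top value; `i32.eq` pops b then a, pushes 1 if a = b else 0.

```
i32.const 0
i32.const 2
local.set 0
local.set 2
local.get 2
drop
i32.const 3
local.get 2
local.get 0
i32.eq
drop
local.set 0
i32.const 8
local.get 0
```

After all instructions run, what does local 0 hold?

3

i32.const 0 : 0
i32.const 2 : 0 2
local.set 0 : 0
local.set 2 : (empty)
local.get 2 : 0
drop        : (empty)
i32.const 3 : 3
local.get 2 : 3 0
local.get 0 : 3 0 2
i32.eq      : 3 0
drop        : 3
local.set 0 : (empty)
i32.const 8 : 8
local.get 0 : 8 3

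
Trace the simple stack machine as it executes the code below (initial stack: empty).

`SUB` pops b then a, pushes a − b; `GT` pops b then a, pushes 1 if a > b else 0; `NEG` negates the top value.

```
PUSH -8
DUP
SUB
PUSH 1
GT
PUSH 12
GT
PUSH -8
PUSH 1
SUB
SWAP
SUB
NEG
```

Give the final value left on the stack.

PUSH -8  -8
DUP      -8 -8
SUB      0
PUSH 1   0 1
GT       0
PUSH 12  0 12
GT       0
PUSH -8  0 -8
PUSH 1   0 -8 1
SUB      0 -9
SWAP     -9 0
SUB      -9
NEG      9

9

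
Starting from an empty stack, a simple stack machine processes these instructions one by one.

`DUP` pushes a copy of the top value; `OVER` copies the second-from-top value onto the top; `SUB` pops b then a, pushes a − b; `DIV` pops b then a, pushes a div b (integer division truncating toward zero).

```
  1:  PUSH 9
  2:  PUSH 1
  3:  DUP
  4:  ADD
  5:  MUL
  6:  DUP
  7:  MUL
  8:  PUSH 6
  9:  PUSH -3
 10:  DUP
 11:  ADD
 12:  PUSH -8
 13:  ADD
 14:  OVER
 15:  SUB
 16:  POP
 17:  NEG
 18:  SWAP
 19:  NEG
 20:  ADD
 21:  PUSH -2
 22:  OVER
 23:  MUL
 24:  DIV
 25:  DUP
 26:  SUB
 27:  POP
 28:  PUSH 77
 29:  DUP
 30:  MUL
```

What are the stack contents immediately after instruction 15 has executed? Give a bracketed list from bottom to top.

[324, 6, -20]

PUSH 9  -> [9]
PUSH 1  -> [9, 1]
DUP     -> [9, 1, 1]
ADD     -> [9, 2]
MUL     -> [18]
DUP     -> [18, 18]
MUL     -> [324]
PUSH 6  -> [324, 6]
PUSH -3 -> [324, 6, -3]
DUP     -> [324, 6, -3, -3]
ADD     -> [324, 6, -6]
PUSH -8 -> [324, 6, -6, -8]
ADD     -> [324, 6, -14]
OVER    -> [324, 6, -14, 6]
SUB     -> [324, 6, -20]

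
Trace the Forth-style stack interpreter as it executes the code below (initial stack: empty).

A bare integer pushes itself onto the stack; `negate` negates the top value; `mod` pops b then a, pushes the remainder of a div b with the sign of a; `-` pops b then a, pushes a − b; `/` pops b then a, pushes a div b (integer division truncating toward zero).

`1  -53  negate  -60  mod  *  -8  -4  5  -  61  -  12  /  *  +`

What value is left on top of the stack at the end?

1      → 1
-53    → 1 -53
negate → 1 53
-60    → 1 53 -60
mod    → 1 53
*      → 53
-8     → 53 -8
-4     → 53 -8 -4
5      → 53 -8 -4 5
-      → 53 -8 -9
61     → 53 -8 -9 61
-      → 53 -8 -70
12     → 53 -8 -70 12
/      → 53 -8 -5
*      → 53 40
+      → 93

93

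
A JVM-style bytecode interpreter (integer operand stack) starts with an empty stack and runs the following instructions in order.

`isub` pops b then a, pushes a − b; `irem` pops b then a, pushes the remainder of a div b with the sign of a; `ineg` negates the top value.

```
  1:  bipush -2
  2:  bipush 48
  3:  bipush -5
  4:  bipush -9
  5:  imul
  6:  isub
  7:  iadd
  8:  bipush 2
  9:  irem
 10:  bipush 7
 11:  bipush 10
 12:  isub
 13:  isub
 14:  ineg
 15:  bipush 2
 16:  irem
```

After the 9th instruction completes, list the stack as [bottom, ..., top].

[1]

bipush -2 : -2
bipush 48 : -2 48
bipush -5 : -2 48 -5
bipush -9 : -2 48 -5 -9
imul      : -2 48 45
isub      : -2 3
iadd      : 1
bipush 2  : 1 2
irem      : 1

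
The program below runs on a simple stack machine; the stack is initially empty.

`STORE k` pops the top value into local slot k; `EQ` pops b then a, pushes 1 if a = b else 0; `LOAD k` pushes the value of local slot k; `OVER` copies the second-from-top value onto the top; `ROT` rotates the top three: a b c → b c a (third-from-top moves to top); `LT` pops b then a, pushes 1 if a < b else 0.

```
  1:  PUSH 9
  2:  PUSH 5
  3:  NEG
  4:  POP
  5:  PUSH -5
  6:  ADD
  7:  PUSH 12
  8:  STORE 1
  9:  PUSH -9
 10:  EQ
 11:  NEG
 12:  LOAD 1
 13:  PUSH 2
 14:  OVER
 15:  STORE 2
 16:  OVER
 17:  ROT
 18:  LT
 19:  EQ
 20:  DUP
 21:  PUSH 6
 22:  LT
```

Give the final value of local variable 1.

12

PUSH 9   [9]
PUSH 5   [9, 5]
NEG      [9, -5]
POP      [9]
PUSH -5  [9, -5]
ADD      [4]
PUSH 12  [4, 12]
STORE 1  [4]
PUSH -9  [4, -9]
EQ       [0]
NEG      [0]
LOAD 1   [0, 12]
PUSH 2   [0, 12, 2]
OVER     [0, 12, 2, 12]
STORE 2  [0, 12, 2]
OVER     [0, 12, 2, 12]
ROT      [0, 2, 12, 12]
LT       [0, 2, 0]
EQ       [0, 0]
DUP      [0, 0, 0]
PUSH 6   [0, 0, 0, 6]
LT       [0, 0, 1]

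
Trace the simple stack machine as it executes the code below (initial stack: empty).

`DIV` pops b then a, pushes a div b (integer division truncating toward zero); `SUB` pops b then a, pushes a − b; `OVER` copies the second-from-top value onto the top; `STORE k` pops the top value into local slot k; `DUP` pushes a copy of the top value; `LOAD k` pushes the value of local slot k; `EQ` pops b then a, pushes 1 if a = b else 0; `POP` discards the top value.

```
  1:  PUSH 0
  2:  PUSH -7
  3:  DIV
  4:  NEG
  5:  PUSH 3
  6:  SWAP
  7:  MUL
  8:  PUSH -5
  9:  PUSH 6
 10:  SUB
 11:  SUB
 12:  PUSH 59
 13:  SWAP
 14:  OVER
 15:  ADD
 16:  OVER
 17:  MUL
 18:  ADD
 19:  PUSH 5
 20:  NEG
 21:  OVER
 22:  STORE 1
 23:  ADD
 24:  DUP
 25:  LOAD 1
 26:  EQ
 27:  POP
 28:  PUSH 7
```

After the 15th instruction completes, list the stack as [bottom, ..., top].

PUSH 0  → 0
PUSH -7 → 0 -7
DIV     → 0
NEG     → 0
PUSH 3  → 0 3
SWAP    → 3 0
MUL     → 0
PUSH -5 → 0 -5
PUSH 6  → 0 -5 6
SUB     → 0 -11
SUB     → 11
PUSH 59 → 11 59
SWAP    → 59 11
OVER    → 59 11 59
ADD     → 59 70

[59, 70]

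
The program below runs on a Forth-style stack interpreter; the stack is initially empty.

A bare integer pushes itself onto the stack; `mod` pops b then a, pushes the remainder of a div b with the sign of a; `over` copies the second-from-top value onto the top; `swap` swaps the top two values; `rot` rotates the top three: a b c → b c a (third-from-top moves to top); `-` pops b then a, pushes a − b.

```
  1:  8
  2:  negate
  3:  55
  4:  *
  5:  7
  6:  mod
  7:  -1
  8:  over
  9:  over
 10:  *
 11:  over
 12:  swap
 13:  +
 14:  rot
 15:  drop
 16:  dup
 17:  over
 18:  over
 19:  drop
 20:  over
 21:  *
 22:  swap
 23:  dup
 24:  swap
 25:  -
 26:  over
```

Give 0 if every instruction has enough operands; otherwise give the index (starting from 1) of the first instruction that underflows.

8      : [8]
negate : [-8]
55     : [-8, 55]
*      : [-440]
7      : [-440, 7]
mod    : [-6]
-1     : [-6, -1]
over   : [-6, -1, -6]
over   : [-6, -1, -6, -1]
*      : [-6, -1, 6]
over   : [-6, -1, 6, -1]
swap   : [-6, -1, -1, 6]
+      : [-6, -1, 5]
rot    : [-1, 5, -6]
drop   : [-1, 5]
dup    : [-1, 5, 5]
over   : [-1, 5, 5, 5]
over   : [-1, 5, 5, 5, 5]
drop   : [-1, 5, 5, 5]
over   : [-1, 5, 5, 5, 5]
*      : [-1, 5, 5, 25]
swap   : [-1, 5, 25, 5]
dup    : [-1, 5, 25, 5, 5]
swap   : [-1, 5, 25, 5, 5]
-      : [-1, 5, 25, 0]
over   : [-1, 5, 25, 0, 25]

0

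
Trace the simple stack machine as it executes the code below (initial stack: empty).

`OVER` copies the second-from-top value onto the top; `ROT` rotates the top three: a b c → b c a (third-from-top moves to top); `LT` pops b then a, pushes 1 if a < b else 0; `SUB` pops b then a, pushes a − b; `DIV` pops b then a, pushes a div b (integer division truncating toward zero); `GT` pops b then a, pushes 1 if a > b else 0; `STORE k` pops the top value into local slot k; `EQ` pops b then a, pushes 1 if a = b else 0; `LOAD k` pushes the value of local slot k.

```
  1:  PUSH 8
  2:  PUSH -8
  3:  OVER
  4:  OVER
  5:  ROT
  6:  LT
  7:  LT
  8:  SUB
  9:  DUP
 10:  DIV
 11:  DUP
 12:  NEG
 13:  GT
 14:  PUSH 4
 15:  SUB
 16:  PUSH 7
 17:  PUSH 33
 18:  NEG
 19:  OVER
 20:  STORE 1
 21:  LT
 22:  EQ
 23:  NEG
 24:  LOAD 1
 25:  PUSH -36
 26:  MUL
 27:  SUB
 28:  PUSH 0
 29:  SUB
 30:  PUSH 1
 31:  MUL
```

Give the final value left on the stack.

PUSH 8   → 8
PUSH -8  → 8 -8
OVER     → 8 -8 8
OVER     → 8 -8 8 -8
ROT      → 8 8 -8 -8
LT       → 8 8 0
LT       → 8 0
SUB      → 8
DUP      → 8 8
DIV      → 1
DUP      → 1 1
NEG      → 1 -1
GT       → 1
PUSH 4   → 1 4
SUB      → -3
PUSH 7   → -3 7
PUSH 33  → -3 7 33
NEG      → -3 7 -33
OVER     → -3 7 -33 7
STORE 1  → -3 7 -33
LT       → -3 0
EQ       → 0
NEG      → 0
LOAD 1   → 0 7
PUSH -36 → 0 7 -36
MUL      → 0 -252
SUB      → 252
PUSH 0   → 252 0
SUB      → 252
PUSH 1   → 252 1
MUL      → 252

252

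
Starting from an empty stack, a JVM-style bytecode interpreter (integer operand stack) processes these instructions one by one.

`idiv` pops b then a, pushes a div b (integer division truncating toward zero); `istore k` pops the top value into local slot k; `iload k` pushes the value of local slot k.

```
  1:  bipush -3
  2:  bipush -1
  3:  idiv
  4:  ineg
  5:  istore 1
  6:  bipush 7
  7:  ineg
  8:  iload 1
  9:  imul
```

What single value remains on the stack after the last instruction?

bipush -3 : -3
bipush -1 : -3 -1
idiv      : 3
ineg      : -3
istore 1  : (empty)
bipush 7  : 7
ineg      : -7
iload 1   : -7 -3
imul      : 21

21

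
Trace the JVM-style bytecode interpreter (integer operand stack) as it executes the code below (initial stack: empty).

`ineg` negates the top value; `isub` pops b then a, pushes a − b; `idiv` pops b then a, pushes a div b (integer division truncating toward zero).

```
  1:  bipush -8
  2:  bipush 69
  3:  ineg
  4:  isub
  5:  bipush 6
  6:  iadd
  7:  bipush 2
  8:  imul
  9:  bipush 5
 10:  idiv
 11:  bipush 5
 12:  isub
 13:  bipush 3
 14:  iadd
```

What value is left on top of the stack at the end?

bipush -8 -> [-8]
bipush 69 -> [-8, 69]
ineg      -> [-8, -69]
isub      -> [61]
bipush 6  -> [61, 6]
iadd      -> [67]
bipush 2  -> [67, 2]
imul      -> [134]
bipush 5  -> [134, 5]
idiv      -> [26]
bipush 5  -> [26, 5]
isub      -> [21]
bipush 3  -> [21, 3]
iadd      -> [24]

24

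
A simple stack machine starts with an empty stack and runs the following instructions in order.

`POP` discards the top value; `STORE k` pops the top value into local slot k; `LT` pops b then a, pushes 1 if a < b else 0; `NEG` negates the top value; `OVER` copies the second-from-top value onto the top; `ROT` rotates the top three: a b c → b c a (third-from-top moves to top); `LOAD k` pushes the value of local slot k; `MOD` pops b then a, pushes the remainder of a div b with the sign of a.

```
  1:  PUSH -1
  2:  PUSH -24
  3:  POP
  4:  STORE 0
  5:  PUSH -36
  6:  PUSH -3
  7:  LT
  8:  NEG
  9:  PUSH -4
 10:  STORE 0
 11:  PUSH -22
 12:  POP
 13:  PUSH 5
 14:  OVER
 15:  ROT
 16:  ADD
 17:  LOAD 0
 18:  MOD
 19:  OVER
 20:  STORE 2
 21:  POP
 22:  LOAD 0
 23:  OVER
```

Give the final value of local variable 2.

5

PUSH -1  → [-1]
PUSH -24 → [-1, -24]
POP      → [-1]
STORE 0  → []
PUSH -36 → [-36]
PUSH -3  → [-36, -3]
LT       → [1]
NEG      → [-1]
PUSH -4  → [-1, -4]
STORE 0  → [-1]
PUSH -22 → [-1, -22]
POP      → [-1]
PUSH 5   → [-1, 5]
OVER     → [-1, 5, -1]
ROT      → [5, -1, -1]
ADD      → [5, -2]
LOAD 0   → [5, -2, -4]
MOD      → [5, -2]
OVER     → [5, -2, 5]
STORE 2  → [5, -2]
POP      → [5]
LOAD 0   → [5, -4]
OVER     → [5, -4, 5]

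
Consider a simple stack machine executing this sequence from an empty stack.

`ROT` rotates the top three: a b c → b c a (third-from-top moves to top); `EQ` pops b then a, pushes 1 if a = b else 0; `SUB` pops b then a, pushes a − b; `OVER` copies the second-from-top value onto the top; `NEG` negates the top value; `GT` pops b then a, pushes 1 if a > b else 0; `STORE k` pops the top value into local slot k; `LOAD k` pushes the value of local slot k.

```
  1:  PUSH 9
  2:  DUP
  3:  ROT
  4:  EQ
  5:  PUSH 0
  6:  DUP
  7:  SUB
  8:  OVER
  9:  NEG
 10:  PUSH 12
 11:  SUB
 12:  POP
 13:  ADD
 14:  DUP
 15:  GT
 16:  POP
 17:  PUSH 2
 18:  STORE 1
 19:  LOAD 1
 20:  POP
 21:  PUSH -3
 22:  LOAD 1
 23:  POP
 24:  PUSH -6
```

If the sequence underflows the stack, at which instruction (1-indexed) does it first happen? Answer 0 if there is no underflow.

3

PUSH 9 : 9
DUP    : 9 9
ROT  — needs 3 operands, stack has 2 → underflow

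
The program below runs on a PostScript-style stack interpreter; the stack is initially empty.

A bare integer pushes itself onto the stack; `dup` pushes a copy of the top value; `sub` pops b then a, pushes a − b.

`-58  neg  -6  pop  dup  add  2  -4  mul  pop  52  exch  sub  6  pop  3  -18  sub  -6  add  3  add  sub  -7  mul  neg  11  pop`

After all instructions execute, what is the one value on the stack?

-574

-58  : -58
neg  : 58
-6   : 58 -6
pop  : 58
dup  : 58 58
add  : 116
2    : 116 2
-4   : 116 2 -4
mul  : 116 -8
pop  : 116
52   : 116 52
exch : 52 116
sub  : -64
6    : -64 6
pop  : -64
3    : -64 3
-18  : -64 3 -18
sub  : -64 21
-6   : -64 21 -6
add  : -64 15
3    : -64 15 3
add  : -64 18
sub  : -82
-7   : -82 -7
mul  : 574
neg  : -574
11   : -574 11
pop  : -574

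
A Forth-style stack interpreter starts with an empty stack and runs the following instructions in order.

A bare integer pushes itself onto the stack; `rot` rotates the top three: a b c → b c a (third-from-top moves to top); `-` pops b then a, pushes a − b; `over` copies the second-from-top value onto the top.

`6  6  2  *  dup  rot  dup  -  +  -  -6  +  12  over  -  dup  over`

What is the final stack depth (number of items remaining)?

6    → [6]
6    → [6, 6]
2    → [6, 6, 2]
*    → [6, 12]
dup  → [6, 12, 12]
rot  → [12, 12, 6]
dup  → [12, 12, 6, 6]
-    → [12, 12, 0]
+    → [12, 12]
-    → [0]
-6   → [0, -6]
+    → [-6]
12   → [-6, 12]
over → [-6, 12, -6]
-    → [-6, 18]
dup  → [-6, 18, 18]
over → [-6, 18, 18, 18]

4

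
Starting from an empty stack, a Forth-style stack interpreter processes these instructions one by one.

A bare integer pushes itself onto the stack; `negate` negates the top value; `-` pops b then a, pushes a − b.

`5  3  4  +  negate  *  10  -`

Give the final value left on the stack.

5       [5]
3       [5, 3]
4       [5, 3, 4]
+       [5, 7]
negate  [5, -7]
*       [-35]
10      [-35, 10]
-       [-45]

-45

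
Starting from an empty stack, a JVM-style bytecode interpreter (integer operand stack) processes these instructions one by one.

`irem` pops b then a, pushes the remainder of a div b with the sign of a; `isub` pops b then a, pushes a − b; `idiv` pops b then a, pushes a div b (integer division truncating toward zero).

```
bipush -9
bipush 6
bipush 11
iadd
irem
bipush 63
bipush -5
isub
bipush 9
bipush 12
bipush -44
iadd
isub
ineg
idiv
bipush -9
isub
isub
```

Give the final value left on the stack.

bipush -9  : [-9]
bipush 6   : [-9, 6]
bipush 11  : [-9, 6, 11]
iadd       : [-9, 17]
irem       : [-9]
bipush 63  : [-9, 63]
bipush -5  : [-9, 63, -5]
isub       : [-9, 68]
bipush 9   : [-9, 68, 9]
bipush 12  : [-9, 68, 9, 12]
bipush -44 : [-9, 68, 9, 12, -44]
iadd       : [-9, 68, 9, -32]
isub       : [-9, 68, 41]
ineg       : [-9, 68, -41]
idiv       : [-9, -1]
bipush -9  : [-9, -1, -9]
isub       : [-9, 8]
isub       : [-17]

-17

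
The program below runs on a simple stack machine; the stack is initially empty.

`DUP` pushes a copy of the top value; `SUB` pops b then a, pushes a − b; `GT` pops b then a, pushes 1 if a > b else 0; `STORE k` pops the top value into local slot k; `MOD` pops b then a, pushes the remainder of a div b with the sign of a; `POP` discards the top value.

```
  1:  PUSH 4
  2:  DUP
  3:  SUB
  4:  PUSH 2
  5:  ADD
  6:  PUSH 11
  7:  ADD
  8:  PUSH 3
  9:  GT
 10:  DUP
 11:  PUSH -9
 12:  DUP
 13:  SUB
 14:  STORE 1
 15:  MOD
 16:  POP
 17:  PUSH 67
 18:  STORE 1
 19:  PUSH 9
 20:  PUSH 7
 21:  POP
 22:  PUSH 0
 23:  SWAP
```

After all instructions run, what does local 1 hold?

PUSH 4  -> [4]
DUP     -> [4, 4]
SUB     -> [0]
PUSH 2  -> [0, 2]
ADD     -> [2]
PUSH 11 -> [2, 11]
ADD     -> [13]
PUSH 3  -> [13, 3]
GT      -> [1]
DUP     -> [1, 1]
PUSH -9 -> [1, 1, -9]
DUP     -> [1, 1, -9, -9]
SUB     -> [1, 1, 0]
STORE 1 -> [1, 1]
MOD     -> [0]
POP     -> []
PUSH 67 -> [67]
STORE 1 -> []
PUSH 9  -> [9]
PUSH 7  -> [9, 7]
POP     -> [9]
PUSH 0  -> [9, 0]
SWAP    -> [0, 9]

67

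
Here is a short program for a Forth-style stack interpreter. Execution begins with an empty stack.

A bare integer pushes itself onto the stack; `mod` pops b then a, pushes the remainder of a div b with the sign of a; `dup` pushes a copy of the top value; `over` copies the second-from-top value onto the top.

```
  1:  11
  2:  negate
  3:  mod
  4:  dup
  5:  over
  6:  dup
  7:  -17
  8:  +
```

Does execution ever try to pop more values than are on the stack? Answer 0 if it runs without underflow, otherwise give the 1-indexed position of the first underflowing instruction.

11     : 11
negate : -11
mod  — needs 2 operands, stack has 1 → underflow

3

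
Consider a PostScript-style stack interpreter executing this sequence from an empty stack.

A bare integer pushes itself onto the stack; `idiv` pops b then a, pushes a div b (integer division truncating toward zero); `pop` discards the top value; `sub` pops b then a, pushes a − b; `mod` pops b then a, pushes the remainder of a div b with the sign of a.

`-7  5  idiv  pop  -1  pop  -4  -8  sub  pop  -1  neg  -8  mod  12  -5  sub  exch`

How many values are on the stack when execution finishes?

2

-7   : -7
5    : -7 5
idiv : -1
pop  : (empty)
-1   : -1
pop  : (empty)
-4   : -4
-8   : -4 -8
sub  : 4
pop  : (empty)
-1   : -1
neg  : 1
-8   : 1 -8
mod  : 1
12   : 1 12
-5   : 1 12 -5
sub  : 1 17
exch : 17 1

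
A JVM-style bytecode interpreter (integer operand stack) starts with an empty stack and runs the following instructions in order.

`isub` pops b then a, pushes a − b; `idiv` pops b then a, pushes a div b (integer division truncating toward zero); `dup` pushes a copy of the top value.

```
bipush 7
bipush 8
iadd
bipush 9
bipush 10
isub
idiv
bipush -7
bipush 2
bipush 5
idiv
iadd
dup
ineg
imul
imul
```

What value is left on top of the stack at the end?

735

bipush 7   [7]
bipush 8   [7, 8]
iadd       [15]
bipush 9   [15, 9]
bipush 10  [15, 9, 10]
isub       [15, -1]
idiv       [-15]
bipush -7  [-15, -7]
bipush 2   [-15, -7, 2]
bipush 5   [-15, -7, 2, 5]
idiv       [-15, -7, 0]
iadd       [-15, -7]
dup        [-15, -7, -7]
ineg       [-15, -7, 7]
imul       [-15, -49]
imul       [735]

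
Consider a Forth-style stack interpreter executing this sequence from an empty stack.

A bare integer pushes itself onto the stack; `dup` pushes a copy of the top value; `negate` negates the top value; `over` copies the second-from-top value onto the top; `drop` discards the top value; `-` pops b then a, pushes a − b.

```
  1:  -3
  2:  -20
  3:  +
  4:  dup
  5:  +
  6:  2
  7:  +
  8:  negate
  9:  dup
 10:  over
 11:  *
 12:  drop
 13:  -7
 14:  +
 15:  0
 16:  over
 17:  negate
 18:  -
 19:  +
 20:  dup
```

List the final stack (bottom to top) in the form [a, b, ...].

-3     : [-3]
-20    : [-3, -20]
+      : [-23]
dup    : [-23, -23]
+      : [-46]
2      : [-46, 2]
+      : [-44]
negate : [44]
dup    : [44, 44]
over   : [44, 44, 44]
*      : [44, 1936]
drop   : [44]
-7     : [44, -7]
+      : [37]
0      : [37, 0]
over   : [37, 0, 37]
negate : [37, 0, -37]
-      : [37, 37]
+      : [74]
dup    : [74, 74]

[74, 74]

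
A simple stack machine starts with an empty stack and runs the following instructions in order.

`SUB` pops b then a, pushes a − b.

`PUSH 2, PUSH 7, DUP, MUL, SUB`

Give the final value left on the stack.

PUSH 2 : [2]
PUSH 7 : [2, 7]
DUP    : [2, 7, 7]
MUL    : [2, 49]
SUB    : [-47]

-47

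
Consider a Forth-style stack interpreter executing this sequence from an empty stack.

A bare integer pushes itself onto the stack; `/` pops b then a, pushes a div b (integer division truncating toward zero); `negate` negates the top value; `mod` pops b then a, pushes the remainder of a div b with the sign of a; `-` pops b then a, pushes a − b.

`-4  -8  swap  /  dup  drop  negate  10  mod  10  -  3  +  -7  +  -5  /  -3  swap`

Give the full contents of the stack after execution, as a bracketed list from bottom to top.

-4     -> [-4]
-8     -> [-4, -8]
swap   -> [-8, -4]
/      -> [2]
dup    -> [2, 2]
drop   -> [2]
negate -> [-2]
10     -> [-2, 10]
mod    -> [-2]
10     -> [-2, 10]
-      -> [-12]
3      -> [-12, 3]
+      -> [-9]
-7     -> [-9, -7]
+      -> [-16]
-5     -> [-16, -5]
/      -> [3]
-3     -> [3, -3]
swap   -> [-3, 3]

[-3, 3]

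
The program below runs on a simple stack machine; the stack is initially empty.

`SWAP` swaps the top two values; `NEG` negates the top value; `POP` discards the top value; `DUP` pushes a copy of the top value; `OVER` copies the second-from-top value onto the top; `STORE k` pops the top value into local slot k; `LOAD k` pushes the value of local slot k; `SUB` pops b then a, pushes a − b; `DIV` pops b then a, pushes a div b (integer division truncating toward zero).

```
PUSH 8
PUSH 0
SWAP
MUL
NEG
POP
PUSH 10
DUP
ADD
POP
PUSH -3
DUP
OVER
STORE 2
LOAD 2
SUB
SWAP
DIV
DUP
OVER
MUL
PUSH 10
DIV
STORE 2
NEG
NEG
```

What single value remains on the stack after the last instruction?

0

PUSH 8   [8]
PUSH 0   [8, 0]
SWAP     [0, 8]
MUL      [0]
NEG      [0]
POP      []
PUSH 10  [10]
DUP      [10, 10]
ADD      [20]
POP      []
PUSH -3  [-3]
DUP      [-3, -3]
OVER     [-3, -3, -3]
STORE 2  [-3, -3]
LOAD 2   [-3, -3, -3]
SUB      [-3, 0]
SWAP     [0, -3]
DIV      [0]
DUP      [0, 0]
OVER     [0, 0, 0]
MUL      [0, 0]
PUSH 10  [0, 0, 10]
DIV      [0, 0]
STORE 2  [0]
NEG      [0]
NEG      [0]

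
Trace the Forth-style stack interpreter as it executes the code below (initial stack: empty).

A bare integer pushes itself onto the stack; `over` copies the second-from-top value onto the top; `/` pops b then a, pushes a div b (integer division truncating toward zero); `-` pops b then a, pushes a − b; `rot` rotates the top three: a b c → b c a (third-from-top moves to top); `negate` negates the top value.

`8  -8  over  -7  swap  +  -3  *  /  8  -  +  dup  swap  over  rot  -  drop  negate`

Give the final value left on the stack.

-2

8       8
-8      8 -8
over    8 -8 8
-7      8 -8 8 -7
swap    8 -8 -7 8
+       8 -8 1
-3      8 -8 1 -3
*       8 -8 -3
/       8 2
8       8 2 8
-       8 -6
+       2
dup     2 2
swap    2 2
over    2 2 2
rot     2 2 2
-       2 0
drop    2
negate  -2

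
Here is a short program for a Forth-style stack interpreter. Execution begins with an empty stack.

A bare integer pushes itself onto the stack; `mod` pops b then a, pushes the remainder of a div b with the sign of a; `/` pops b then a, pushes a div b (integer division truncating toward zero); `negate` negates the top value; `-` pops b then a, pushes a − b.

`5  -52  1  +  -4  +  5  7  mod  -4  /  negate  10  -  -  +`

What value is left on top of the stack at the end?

-41

5      : 5
-52    : 5 -52
1      : 5 -52 1
+      : 5 -51
-4     : 5 -51 -4
+      : 5 -55
5      : 5 -55 5
7      : 5 -55 5 7
mod    : 5 -55 5
-4     : 5 -55 5 -4
/      : 5 -55 -1
negate : 5 -55 1
10     : 5 -55 1 10
-      : 5 -55 -9
-      : 5 -46
+      : -41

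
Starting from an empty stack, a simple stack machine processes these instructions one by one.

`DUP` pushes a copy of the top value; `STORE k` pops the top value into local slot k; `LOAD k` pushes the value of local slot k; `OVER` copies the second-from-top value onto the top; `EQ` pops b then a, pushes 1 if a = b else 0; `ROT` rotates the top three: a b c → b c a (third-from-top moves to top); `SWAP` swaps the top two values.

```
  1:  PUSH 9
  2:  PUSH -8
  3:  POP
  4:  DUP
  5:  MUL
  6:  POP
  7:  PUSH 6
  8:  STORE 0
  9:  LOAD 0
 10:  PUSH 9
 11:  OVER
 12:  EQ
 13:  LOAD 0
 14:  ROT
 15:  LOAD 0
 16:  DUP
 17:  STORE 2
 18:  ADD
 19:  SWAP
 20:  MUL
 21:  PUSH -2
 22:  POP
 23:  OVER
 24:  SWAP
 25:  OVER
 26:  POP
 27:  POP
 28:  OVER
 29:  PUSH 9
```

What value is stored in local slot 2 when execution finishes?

6

PUSH 9  : [9]
PUSH -8 : [9, -8]
POP     : [9]
DUP     : [9, 9]
MUL     : [81]
POP     : []
PUSH 6  : [6]
STORE 0 : []
LOAD 0  : [6]
PUSH 9  : [6, 9]
OVER    : [6, 9, 6]
EQ      : [6, 0]
LOAD 0  : [6, 0, 6]
ROT     : [0, 6, 6]
LOAD 0  : [0, 6, 6, 6]
DUP     : [0, 6, 6, 6, 6]
STORE 2 : [0, 6, 6, 6]
ADD     : [0, 6, 12]
SWAP    : [0, 12, 6]
MUL     : [0, 72]
PUSH -2 : [0, 72, -2]
POP     : [0, 72]
OVER    : [0, 72, 0]
SWAP    : [0, 0, 72]
OVER    : [0, 0, 72, 0]
POP     : [0, 0, 72]
POP     : [0, 0]
OVER    : [0, 0, 0]
PUSH 9  : [0, 0, 0, 9]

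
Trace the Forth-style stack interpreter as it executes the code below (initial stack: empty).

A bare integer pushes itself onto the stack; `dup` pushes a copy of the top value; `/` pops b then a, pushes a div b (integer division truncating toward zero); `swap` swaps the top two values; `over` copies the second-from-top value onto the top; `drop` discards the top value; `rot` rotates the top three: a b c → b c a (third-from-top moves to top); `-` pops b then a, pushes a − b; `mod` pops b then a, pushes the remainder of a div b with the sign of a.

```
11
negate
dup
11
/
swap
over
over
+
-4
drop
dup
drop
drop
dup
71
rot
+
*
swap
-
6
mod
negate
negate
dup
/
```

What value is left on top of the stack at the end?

11     → 11
negate → -11
dup    → -11 -11
11     → -11 -11 11
/      → -11 -1
swap   → -1 -11
over   → -1 -11 -1
over   → -1 -11 -1 -11
+      → -1 -11 -12
-4     → -1 -11 -12 -4
drop   → -1 -11 -12
dup    → -1 -11 -12 -12
drop   → -1 -11 -12
drop   → -1 -11
dup    → -1 -11 -11
71     → -1 -11 -11 71
rot    → -1 -11 71 -11
+      → -1 -11 60
*      → -1 -660
swap   → -660 -1
-      → -659
6      → -659 6
mod    → -5
negate → 5
negate → -5
dup    → -5 -5
/      → 1

1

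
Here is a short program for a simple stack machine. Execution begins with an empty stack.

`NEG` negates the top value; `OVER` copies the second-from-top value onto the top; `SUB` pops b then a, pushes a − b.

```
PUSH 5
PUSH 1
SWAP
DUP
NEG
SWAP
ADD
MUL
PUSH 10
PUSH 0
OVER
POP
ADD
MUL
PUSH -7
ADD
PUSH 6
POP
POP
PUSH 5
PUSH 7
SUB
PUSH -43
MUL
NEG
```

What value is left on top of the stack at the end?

PUSH 5   : [5]
PUSH 1   : [5, 1]
SWAP     : [1, 5]
DUP      : [1, 5, 5]
NEG      : [1, 5, -5]
SWAP     : [1, -5, 5]
ADD      : [1, 0]
MUL      : [0]
PUSH 10  : [0, 10]
PUSH 0   : [0, 10, 0]
OVER     : [0, 10, 0, 10]
POP      : [0, 10, 0]
ADD      : [0, 10]
MUL      : [0]
PUSH -7  : [0, -7]
ADD      : [-7]
PUSH 6   : [-7, 6]
POP      : [-7]
POP      : []
PUSH 5   : [5]
PUSH 7   : [5, 7]
SUB      : [-2]
PUSH -43 : [-2, -43]
MUL      : [86]
NEG      : [-86]

-86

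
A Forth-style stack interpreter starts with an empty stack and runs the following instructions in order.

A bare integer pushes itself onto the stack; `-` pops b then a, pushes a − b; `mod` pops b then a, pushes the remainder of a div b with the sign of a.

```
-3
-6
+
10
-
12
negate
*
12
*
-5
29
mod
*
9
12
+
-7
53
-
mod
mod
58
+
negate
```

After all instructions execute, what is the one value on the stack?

-49

-3     → [-3]
-6     → [-3, -6]
+      → [-9]
10     → [-9, 10]
-      → [-19]
12     → [-19, 12]
negate → [-19, -12]
*      → [228]
12     → [228, 12]
*      → [2736]
-5     → [2736, -5]
29     → [2736, -5, 29]
mod    → [2736, -5]
*      → [-13680]
9      → [-13680, 9]
12     → [-13680, 9, 12]
+      → [-13680, 21]
-7     → [-13680, 21, -7]
53     → [-13680, 21, -7, 53]
-      → [-13680, 21, -60]
mod    → [-13680, 21]
mod    → [-9]
58     → [-9, 58]
+      → [49]
negate → [-49]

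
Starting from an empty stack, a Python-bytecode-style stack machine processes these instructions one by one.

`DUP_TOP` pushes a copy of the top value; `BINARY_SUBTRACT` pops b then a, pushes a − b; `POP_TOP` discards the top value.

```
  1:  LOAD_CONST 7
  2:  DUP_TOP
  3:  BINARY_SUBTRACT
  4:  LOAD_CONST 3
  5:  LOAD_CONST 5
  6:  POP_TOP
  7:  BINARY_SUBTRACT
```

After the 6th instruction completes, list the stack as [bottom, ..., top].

LOAD_CONST 7    -> [7]
DUP_TOP         -> [7, 7]
BINARY_SUBTRACT -> [0]
LOAD_CONST 3    -> [0, 3]
LOAD_CONST 5    -> [0, 3, 5]
POP_TOP         -> [0, 3]

[0, 3]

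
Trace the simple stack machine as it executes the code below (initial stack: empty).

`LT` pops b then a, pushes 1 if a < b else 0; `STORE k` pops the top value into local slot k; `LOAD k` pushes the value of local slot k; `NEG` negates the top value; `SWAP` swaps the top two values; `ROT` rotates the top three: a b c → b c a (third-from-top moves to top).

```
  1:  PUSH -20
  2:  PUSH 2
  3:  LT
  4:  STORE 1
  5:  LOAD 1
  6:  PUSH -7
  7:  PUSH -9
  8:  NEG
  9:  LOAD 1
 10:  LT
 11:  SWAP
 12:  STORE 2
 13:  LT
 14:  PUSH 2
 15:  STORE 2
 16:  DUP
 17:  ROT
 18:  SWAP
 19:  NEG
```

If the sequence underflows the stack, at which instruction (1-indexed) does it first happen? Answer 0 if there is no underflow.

PUSH -20  -20
PUSH 2    -20 2
LT        1
STORE 1   (empty)
LOAD 1    1
PUSH -7   1 -7
PUSH -9   1 -7 -9
NEG       1 -7 9
LOAD 1    1 -7 9 1
LT        1 -7 0
SWAP      1 0 -7
STORE 2   1 0
LT        0
PUSH 2    0 2
STORE 2   0
DUP       0 0
ROT  — needs 3 operands, stack has 2 → underflow

17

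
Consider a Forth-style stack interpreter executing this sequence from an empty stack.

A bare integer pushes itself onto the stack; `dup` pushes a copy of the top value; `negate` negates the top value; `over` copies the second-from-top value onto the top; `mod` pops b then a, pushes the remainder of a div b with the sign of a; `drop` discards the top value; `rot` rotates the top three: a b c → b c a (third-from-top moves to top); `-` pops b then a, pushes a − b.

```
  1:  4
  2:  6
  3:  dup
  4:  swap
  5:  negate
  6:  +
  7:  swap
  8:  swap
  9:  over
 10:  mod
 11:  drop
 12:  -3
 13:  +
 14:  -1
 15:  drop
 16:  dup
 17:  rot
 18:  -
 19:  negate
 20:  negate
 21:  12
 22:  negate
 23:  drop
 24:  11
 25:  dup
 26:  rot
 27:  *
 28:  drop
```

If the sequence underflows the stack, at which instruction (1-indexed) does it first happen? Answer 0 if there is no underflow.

17

4      -> 4
6      -> 4 6
dup    -> 4 6 6
swap   -> 4 6 6
negate -> 4 6 -6
+      -> 4 0
swap   -> 0 4
swap   -> 4 0
over   -> 4 0 4
mod    -> 4 0
drop   -> 4
-3     -> 4 -3
+      -> 1
-1     -> 1 -1
drop   -> 1
dup    -> 1 1
rot  — needs 3 operands, stack has 2 → underflow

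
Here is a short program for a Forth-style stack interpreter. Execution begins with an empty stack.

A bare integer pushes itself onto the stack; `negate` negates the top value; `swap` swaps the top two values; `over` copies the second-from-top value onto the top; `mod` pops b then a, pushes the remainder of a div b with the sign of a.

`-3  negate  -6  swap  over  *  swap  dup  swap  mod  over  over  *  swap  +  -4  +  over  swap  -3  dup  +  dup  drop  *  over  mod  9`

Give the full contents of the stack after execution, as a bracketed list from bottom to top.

[-18, -18, 6, 9]

-3     → [-3]
negate → [3]
-6     → [3, -6]
swap   → [-6, 3]
over   → [-6, 3, -6]
*      → [-6, -18]
swap   → [-18, -6]
dup    → [-18, -6, -6]
swap   → [-18, -6, -6]
mod    → [-18, 0]
over   → [-18, 0, -18]
over   → [-18, 0, -18, 0]
*      → [-18, 0, 0]
swap   → [-18, 0, 0]
+      → [-18, 0]
-4     → [-18, 0, -4]
+      → [-18, -4]
over   → [-18, -4, -18]
swap   → [-18, -18, -4]
-3     → [-18, -18, -4, -3]
dup    → [-18, -18, -4, -3, -3]
+      → [-18, -18, -4, -6]
dup    → [-18, -18, -4, -6, -6]
drop   → [-18, -18, -4, -6]
*      → [-18, -18, 24]
over   → [-18, -18, 24, -18]
mod    → [-18, -18, 6]
9      → [-18, -18, 6, 9]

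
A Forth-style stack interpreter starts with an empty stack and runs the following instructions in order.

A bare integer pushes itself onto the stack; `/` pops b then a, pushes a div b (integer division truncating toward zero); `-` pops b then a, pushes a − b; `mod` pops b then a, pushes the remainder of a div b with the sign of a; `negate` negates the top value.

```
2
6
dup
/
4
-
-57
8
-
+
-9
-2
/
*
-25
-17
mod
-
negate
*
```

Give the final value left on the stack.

2      : 2
6      : 2 6
dup    : 2 6 6
/      : 2 1
4      : 2 1 4
-      : 2 -3
-57    : 2 -3 -57
8      : 2 -3 -57 8
-      : 2 -3 -65
+      : 2 -68
-9     : 2 -68 -9
-2     : 2 -68 -9 -2
/      : 2 -68 4
*      : 2 -272
-25    : 2 -272 -25
-17    : 2 -272 -25 -17
mod    : 2 -272 -8
-      : 2 -264
negate : 2 264
*      : 528

528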